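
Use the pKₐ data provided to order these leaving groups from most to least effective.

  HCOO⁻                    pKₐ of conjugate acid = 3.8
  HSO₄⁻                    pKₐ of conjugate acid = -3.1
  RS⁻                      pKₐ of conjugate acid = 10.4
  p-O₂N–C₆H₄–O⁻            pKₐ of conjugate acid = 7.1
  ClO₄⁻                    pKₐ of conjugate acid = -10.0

ClO₄⁻ > HSO₄⁻ > HCOO⁻ > p-O₂N–C₆H₄–O⁻ > RS⁻

Lower conjugate-acid pKₐ ⇒ weaker base ⇒ better leaving group.
Sorting by the given values: ClO₄⁻ (-10.0), HSO₄⁻ (-3.1), HCOO⁻ (3.8), p-O₂N–C₆H₄–O⁻ (7.1), RS⁻ (10.4).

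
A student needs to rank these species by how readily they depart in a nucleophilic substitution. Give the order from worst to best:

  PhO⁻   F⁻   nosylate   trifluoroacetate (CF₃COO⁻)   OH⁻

A good leaving group is a weak base: the lower the pKₐ of its conjugate acid, the more readily it departs.
nosylate: pKₐ(p-O₂NC₆H₄SO₃H) ≈ -3.5
trifluoroacetate (CF₃COO⁻): pKₐ(CF₃COOH) ≈ 0.2 — strongly electron-withdrawing CF₃ stabilises the carboxylate
F⁻: pKₐ(HF) ≈ 3.2 — small and strongly basic; the poor halide leaving group
PhO⁻: pKₐ(C₆H₅OH (phenol)) ≈ 10
OH⁻: pKₐ(H₂O) ≈ 15.7 — strong base; essentially never leaves without prior activation
The question asks for worst first, so the sequence is read in increasing leaving-group ability.

OH⁻ < PhO⁻ < F⁻ < trifluoroacetate (CF₃COO⁻) < nosylate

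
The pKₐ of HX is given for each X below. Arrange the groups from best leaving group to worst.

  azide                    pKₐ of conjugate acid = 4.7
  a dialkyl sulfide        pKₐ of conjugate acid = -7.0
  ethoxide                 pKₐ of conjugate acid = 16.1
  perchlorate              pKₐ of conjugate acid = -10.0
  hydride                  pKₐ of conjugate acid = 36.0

Lower conjugate-acid pKₐ ⇒ weaker base ⇒ better leaving group.
Sorting by the given values: perchlorate (-10.0), a dialkyl sulfide (-7.0), azide (4.7), ethoxide (16.1), hydride (36.0).

perchlorate > a dialkyl sulfide > azide > ethoxide > hydride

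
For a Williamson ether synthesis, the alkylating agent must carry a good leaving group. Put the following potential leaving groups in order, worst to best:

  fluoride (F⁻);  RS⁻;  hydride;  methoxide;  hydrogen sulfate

hydrogen sulfate: pKₐ(H₂SO₄) ≈ -3
fluoride (F⁻): pKₐ(HF) ≈ 3.2
RS⁻: pKₐ(RSH (a thiol)) ≈ 10.5
methoxide: pKₐ(CH₃OH) ≈ 15.5
hydride: pKₐ(H₂) ≈ 36
Listed from poorest to best leaving group as asked.

hydride < methoxide < RS⁻ < fluoride (F⁻) < hydrogen sulfate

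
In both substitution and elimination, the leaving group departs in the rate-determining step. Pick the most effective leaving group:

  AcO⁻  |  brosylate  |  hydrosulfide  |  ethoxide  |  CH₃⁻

brosylate

Rank by basicity of the departing species: weakest base leaves most easily.
brosylate: pKₐ(p-BrC₆H₄SO₃H) ≈ -2.8
AcO⁻: pKₐ(CH₃COOH) ≈ 4.8
hydrosulfide: pKₐ(H₂S) ≈ 7
ethoxide: pKₐ(CH₃CH₂OH) ≈ 16
CH₃⁻: pKₐ(CH₄) ≈ 48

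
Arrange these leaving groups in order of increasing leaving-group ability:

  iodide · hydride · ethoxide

Leaving-group ability tracks the stability of the departed species; conjugate-acid pKₐ is the usual yardstick (lower pKₐ → better LG).
iodide: pKₐ(HI) ≈ -10
ethoxide: pKₐ(CH₃CH₂OH) ≈ 16
hydride: pKₐ(H₂) ≈ 36
The question asks for worst first, so the sequence is read in increasing leaving-group ability.

hydride < ethoxide < iodide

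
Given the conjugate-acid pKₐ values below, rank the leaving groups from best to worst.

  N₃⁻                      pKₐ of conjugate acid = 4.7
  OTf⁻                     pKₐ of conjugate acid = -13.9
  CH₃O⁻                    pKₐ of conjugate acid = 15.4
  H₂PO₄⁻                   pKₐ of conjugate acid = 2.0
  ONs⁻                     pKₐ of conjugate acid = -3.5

OTf⁻ > ONs⁻ > H₂PO₄⁻ > N₃⁻ > CH₃O⁻

Lower conjugate-acid pKₐ ⇒ weaker base ⇒ better leaving group.
Sorting by the given values: OTf⁻ (-13.9), ONs⁻ (-3.5), H₂PO₄⁻ (2.0), N₃⁻ (4.7), CH₃O⁻ (15.4).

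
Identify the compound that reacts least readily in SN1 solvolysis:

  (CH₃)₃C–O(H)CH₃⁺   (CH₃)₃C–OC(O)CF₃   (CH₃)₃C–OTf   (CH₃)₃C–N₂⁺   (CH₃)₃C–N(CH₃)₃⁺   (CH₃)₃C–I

(CH₃)₃C–N(CH₃)₃⁺

Same R in every case — rank the leaving groups.
Leaving-group ability tracks the stability of the departed species; conjugate-acid pKₐ is the usual yardstick (lower pKₐ → better LG).
(CH₃)₃C–N₂⁺ loses N₂: no meaningful conjugate acid; N₂ departs as an exceptionally stable neutral molecule
(CH₃)₃C–OTf loses OTf⁻: pKₐ(CF₃SO₃H (triflic acid)) ≈ -14
(CH₃)₃C–I loses I⁻: pKₐ(HI) ≈ -10
(CH₃)₃C–O(H)CH₃⁺ loses R'OH: pKₐ(R'OH₂⁺) ≈ -2.4
(CH₃)₃C–OC(O)CF₃ loses CF₃COO⁻: pKₐ(CF₃COOH) ≈ 0.2
(CH₃)₃C–N(CH₃)₃⁺ loses NR'₃: pKₐ(R'₃NH⁺) ≈ 10.7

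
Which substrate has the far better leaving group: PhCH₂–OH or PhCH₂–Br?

PhCH₂–Br

From PhCH₂–OH the departing group would be OH⁻ (pKₐ(H₂O) ≈ 15.7). Strong base; essentially never leaves without prior activation.
From PhCH₂–Br the leaving group is Br⁻ (pKₐ(HBr) ≈ -9). Weak base; good leaving group.
(In practice PhCH₂–Br is made from PhCH₂–OH by treatment with PBr₃, replacing the hydroxyl with bromide.)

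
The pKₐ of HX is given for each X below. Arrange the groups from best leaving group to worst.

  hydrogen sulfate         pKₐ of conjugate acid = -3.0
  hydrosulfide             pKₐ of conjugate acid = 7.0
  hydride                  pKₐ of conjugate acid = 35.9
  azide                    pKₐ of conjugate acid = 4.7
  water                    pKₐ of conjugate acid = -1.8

Lower conjugate-acid pKₐ ⇒ weaker base ⇒ better leaving group.
Sorting by the given values: hydrogen sulfate (-3.0), water (-1.8), azide (4.7), hydrosulfide (7.0), hydride (35.9).

hydrogen sulfate > water > azide > hydrosulfide > hydride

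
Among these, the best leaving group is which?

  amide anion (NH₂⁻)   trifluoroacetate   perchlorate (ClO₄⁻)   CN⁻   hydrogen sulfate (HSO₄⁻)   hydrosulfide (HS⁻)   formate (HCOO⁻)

perchlorate (ClO₄⁻)

Rank by basicity of the departing species: weakest base leaves most easily.
perchlorate (ClO₄⁻): pKₐ(HClO₄) ≈ -10
hydrogen sulfate (HSO₄⁻): pKₐ(H₂SO₄) ≈ -3
trifluoroacetate: pKₐ(CF₃COOH) ≈ 0.2
formate (HCOO⁻): pKₐ(HCOOH) ≈ 3.8
hydrosulfide (HS⁻): pKₐ(H₂S) ≈ 7
CN⁻: pKₐ(HCN) ≈ 9.2
amide anion (NH₂⁻): pKₐ(NH₃) ≈ 38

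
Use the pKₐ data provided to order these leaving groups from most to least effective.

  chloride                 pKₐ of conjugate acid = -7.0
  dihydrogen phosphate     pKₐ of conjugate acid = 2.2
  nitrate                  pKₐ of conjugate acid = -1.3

Lower conjugate-acid pKₐ ⇒ weaker base ⇒ better leaving group.
Sorting by the given values: chloride (-7.0), nitrate (-1.3), dihydrogen phosphate (2.2).

chloride > nitrate > dihydrogen phosphate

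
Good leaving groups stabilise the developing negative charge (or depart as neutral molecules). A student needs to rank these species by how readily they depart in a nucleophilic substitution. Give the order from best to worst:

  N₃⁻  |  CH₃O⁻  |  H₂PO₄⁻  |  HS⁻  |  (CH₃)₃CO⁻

The more stable X⁻ (or X) is on its own — i.e. the weaker a base it is — the better a leaving group it makes.
H₂PO₄⁻: pKₐ(H₃PO₄) ≈ 2.1 — moderate base; biological leaving group after further activation
N₃⁻: pKₐ(HN₃) ≈ 4.7 — linear, resonance-stabilised
HS⁻: pKₐ(H₂S) ≈ 7 — larger and more polarisable than the oxygen analogue
CH₃O⁻: pKₐ(CH₃OH) ≈ 15.5 — strong base; alkoxides do not leave unassisted
(CH₃)₃CO⁻: pKₐ(t-BuOH) ≈ 18 — bulky, strongly basic alkoxide

H₂PO₄⁻ > N₃⁻ > HS⁻ > CH₃O⁻ > (CH₃)₃CO⁻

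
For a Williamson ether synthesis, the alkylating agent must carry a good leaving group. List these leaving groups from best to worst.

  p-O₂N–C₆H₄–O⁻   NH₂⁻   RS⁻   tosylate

tosylate > p-O₂N–C₆H₄–O⁻ > RS⁻ > NH₂⁻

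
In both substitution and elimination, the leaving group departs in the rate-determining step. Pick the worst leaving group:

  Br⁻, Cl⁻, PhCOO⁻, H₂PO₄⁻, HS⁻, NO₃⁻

HS⁻

A good leaving group is a weak base: the lower the pKₐ of its conjugate acid, the more readily it departs.
Br⁻: pKₐ(HBr) ≈ -9
Cl⁻: pKₐ(HCl) ≈ -7
NO₃⁻: pKₐ(HNO₃) ≈ -1.3
H₂PO₄⁻: pKₐ(H₃PO₄) ≈ 2.1
PhCOO⁻: pKₐ(C₆H₅COOH) ≈ 4.2
HS⁻: pKₐ(H₂S) ≈ 7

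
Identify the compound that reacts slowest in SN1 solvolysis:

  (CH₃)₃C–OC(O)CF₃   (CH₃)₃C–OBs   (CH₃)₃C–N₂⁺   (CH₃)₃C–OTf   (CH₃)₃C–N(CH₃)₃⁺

Same R in every case — rank the leaving groups.
Rank by basicity of the departing species: weakest base leaves most easily.
(CH₃)₃C–N₂⁺ loses N₂: no meaningful conjugate acid; N₂ departs as an exceptionally stable neutral molecule
(CH₃)₃C–OTf loses OTf⁻: pKₐ(CF₃SO₃H (triflic acid)) ≈ -14
(CH₃)₃C–OBs loses OBs⁻: pKₐ(p-BrC₆H₄SO₃H) ≈ -2.8
(CH₃)₃C–OC(O)CF₃ loses CF₃COO⁻: pKₐ(CF₃COOH) ≈ 0.2
(CH₃)₃C–N(CH₃)₃⁺ loses NR'₃: pKₐ(R'₃NH⁺) ≈ 10.7

(CH₃)₃C–N(CH₃)₃⁺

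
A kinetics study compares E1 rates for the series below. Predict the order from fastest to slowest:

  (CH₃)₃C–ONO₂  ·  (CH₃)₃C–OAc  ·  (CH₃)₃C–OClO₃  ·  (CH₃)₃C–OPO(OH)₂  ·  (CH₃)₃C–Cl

The skeletons are identical, so relative rate is governed entirely by leaving-group ability.
Rank by basicity of the departing species: weakest base leaves most easily.
(CH₃)₃C–OClO₃ loses ClO₄⁻: pKₐ(HClO₄) ≈ -10
(CH₃)₃C–Cl loses Cl⁻: pKₐ(HCl) ≈ -7
(CH₃)₃C–ONO₂ loses NO₃⁻: pKₐ(HNO₃) ≈ -1.3
(CH₃)₃C–OPO(OH)₂ loses H₂PO₄⁻: pKₐ(H₃PO₄) ≈ 2.1
(CH₃)₃C–OAc loses AcO⁻: pKₐ(CH₃COOH) ≈ 4.8

(CH₃)₃C–OClO₃ > (CH₃)₃C–Cl > (CH₃)₃C–ONO₂ > (CH₃)₃C–OPO(OH)₂ > (CH₃)₃C–OAc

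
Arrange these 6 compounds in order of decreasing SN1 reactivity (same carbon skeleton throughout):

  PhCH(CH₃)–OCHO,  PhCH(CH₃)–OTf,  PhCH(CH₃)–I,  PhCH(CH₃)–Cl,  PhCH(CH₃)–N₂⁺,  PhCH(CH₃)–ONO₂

Identical carbon frameworks mean the comparison reduces to leaving-group quality.
Rank by basicity of the departing species: weakest base leaves most easily.
PhCH(CH₃)–N₂⁺ loses N₂: no meaningful conjugate acid; N₂ departs as an exceptionally stable neutral molecule
PhCH(CH₃)–OTf loses OTf⁻: pKₐ(CF₃SO₃H (triflic acid)) ≈ -14
PhCH(CH₃)–I loses I⁻: pKₐ(HI) ≈ -10
PhCH(CH₃)–Cl loses Cl⁻: pKₐ(HCl) ≈ -7
PhCH(CH₃)–ONO₂ loses NO₃⁻: pKₐ(HNO₃) ≈ -1.3
PhCH(CH₃)–OCHO loses HCOO⁻: pKₐ(HCOOH) ≈ 3.8

PhCH(CH₃)–N₂⁺ > PhCH(CH₃)–OTf > PhCH(CH₃)–I > PhCH(CH₃)–Cl > PhCH(CH₃)–ONO₂ > PhCH(CH₃)–OCHO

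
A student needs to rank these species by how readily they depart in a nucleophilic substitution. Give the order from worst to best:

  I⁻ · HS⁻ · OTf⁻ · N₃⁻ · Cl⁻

HS⁻ < N₃⁻ < Cl⁻ < I⁻ < OTf⁻

Leaving-group ability tracks the stability of the departed species; conjugate-acid pKₐ is the usual yardstick (lower pKₐ → better LG).
OTf⁻: pKₐ(CF₃SO₃H (triflic acid)) ≈ -14
I⁻: pKₐ(HI) ≈ -10
Cl⁻: pKₐ(HCl) ≈ -7
N₃⁻: pKₐ(HN₃) ≈ 4.7
HS⁻: pKₐ(H₂S) ≈ 7
The question asks for worst first, so the sequence is read in increasing leaving-group ability.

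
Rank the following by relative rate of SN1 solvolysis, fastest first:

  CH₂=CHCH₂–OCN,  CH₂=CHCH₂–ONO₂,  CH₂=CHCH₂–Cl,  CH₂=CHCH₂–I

CH₂=CHCH₂–I > CH₂=CHCH₂–Cl > CH₂=CHCH₂–ONO₂ > CH₂=CHCH₂–OCN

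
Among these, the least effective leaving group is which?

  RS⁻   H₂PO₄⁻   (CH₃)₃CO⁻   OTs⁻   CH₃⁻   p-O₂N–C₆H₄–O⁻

OTs⁻: pKₐ(p-CH₃C₆H₄SO₃H (TsOH)) ≈ -2.8
H₂PO₄⁻: pKₐ(H₃PO₄) ≈ 2.1
p-O₂N–C₆H₄–O⁻: pKₐ(p-nitrophenol) ≈ 7.2
RS⁻: pKₐ(RSH (a thiol)) ≈ 10.5
(CH₃)₃CO⁻: pKₐ(t-BuOH) ≈ 18
CH₃⁻: pKₐ(CH₄) ≈ 48

CH₃⁻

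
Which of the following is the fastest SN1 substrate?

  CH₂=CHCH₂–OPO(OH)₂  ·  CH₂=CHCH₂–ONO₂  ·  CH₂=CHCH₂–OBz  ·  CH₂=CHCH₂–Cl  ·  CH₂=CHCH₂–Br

CH₂=CHCH₂–Br

The skeletons are identical, so relative rate is governed entirely by leaving-group ability.
The more stable X⁻ (or X) is on its own — i.e. the weaker a base it is — the better a leaving group it makes.
CH₂=CHCH₂–Br loses Br⁻: pKₐ(HBr) ≈ -9
CH₂=CHCH₂–Cl loses Cl⁻: pKₐ(HCl) ≈ -7
CH₂=CHCH₂–ONO₂ loses NO₃⁻: pKₐ(HNO₃) ≈ -1.3
CH₂=CHCH₂–OPO(OH)₂ loses H₂PO₄⁻: pKₐ(H₃PO₄) ≈ 2.1
CH₂=CHCH₂–OBz loses PhCOO⁻: pKₐ(C₆H₅COOH) ≈ 4.2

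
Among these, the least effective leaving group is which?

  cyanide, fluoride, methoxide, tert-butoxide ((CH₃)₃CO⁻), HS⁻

A good leaving group is a weak base: the lower the pKₐ of its conjugate acid, the more readily it departs.
fluoride: pKₐ(HF) ≈ 3.2
HS⁻: pKₐ(H₂S) ≈ 7
cyanide: pKₐ(HCN) ≈ 9.2
methoxide: pKₐ(CH₃OH) ≈ 15.5
tert-butoxide ((CH₃)₃CO⁻): pKₐ(t-BuOH) ≈ 18

tert-butoxide ((CH₃)₃CO⁻)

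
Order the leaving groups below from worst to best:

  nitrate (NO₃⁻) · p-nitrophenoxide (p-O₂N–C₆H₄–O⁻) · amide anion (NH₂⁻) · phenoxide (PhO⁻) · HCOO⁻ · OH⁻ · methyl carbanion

methyl carbanion < amide anion (NH₂⁻) < OH⁻ < phenoxide (PhO⁻) < p-nitrophenoxide (p-O₂N–C₆H₄–O⁻) < HCOO⁻ < nitrate (NO₃⁻)

A good leaving group is a weak base: the lower the pKₐ of its conjugate acid, the more readily it departs.
nitrate (NO₃⁻): pKₐ(HNO₃) ≈ -1.3 — resonance-delocalised over three oxygens
HCOO⁻: pKₐ(HCOOH) ≈ 3.8
p-nitrophenoxide (p-O₂N–C₆H₄–O⁻): pKₐ(p-nitrophenol) ≈ 7.2 — nitro group delocalises the charge; the classic chromogenic LG
phenoxide (PhO⁻): pKₐ(C₆H₅OH (phenol)) ≈ 10 — resonance into the ring helps, but still a poor LG
OH⁻: pKₐ(H₂O) ≈ 15.7
amide anion (NH₂⁻): pKₐ(NH₃) ≈ 38 — extremely strong base; never a leaving group
methyl carbanion: pKₐ(CH₄) ≈ 48 — unstabilised carbanion; the worst conceivable leaving group
Listed from poorest to best leaving group as asked.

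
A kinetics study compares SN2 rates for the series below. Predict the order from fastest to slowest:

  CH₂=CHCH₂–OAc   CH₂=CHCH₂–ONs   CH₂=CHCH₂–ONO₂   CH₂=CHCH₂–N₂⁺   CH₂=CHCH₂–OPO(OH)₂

The skeletons are identical, so relative rate is governed entirely by leaving-group ability.
Leaving-group ability tracks the stability of the departed species; conjugate-acid pKₐ is the usual yardstick (lower pKₐ → better LG).
CH₂=CHCH₂–N₂⁺ loses N₂: no meaningful conjugate acid; N₂ departs as an exceptionally stable neutral molecule
CH₂=CHCH₂–ONs loses ONs⁻: pKₐ(p-O₂NC₆H₄SO₃H) ≈ -3.5
CH₂=CHCH₂–ONO₂ loses NO₃⁻: pKₐ(HNO₃) ≈ -1.3
CH₂=CHCH₂–OPO(OH)₂ loses H₂PO₄⁻: pKₐ(H₃PO₄) ≈ 2.1
CH₂=CHCH₂–OAc loses AcO⁻: pKₐ(CH₃COOH) ≈ 4.8

CH₂=CHCH₂–N₂⁺ > CH₂=CHCH₂–ONs > CH₂=CHCH₂–ONO₂ > CH₂=CHCH₂–OPO(OH)₂ > CH₂=CHCH₂–OAc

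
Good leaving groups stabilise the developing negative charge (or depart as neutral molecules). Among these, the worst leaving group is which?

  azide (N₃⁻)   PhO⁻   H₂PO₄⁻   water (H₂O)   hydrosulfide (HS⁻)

water (H₂O): pKₐ(H₃O⁺) ≈ -1.7
H₂PO₄⁻: pKₐ(H₃PO₄) ≈ 2.1
azide (N₃⁻): pKₐ(HN₃) ≈ 4.7
hydrosulfide (HS⁻): pKₐ(H₂S) ≈ 7
PhO⁻: pKₐ(C₆H₅OH (phenol)) ≈ 10

PhO⁻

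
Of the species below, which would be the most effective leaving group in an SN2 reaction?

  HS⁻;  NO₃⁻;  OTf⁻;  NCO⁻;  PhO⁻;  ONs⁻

OTf⁻

Rank by basicity of the departing species: weakest base leaves most easily.
OTf⁻: pKₐ(CF₃SO₃H (triflic acid)) ≈ -14
ONs⁻: pKₐ(p-O₂NC₆H₄SO₃H) ≈ -3.5
NO₃⁻: pKₐ(HNO₃) ≈ -1.3
NCO⁻: pKₐ(HOCN) ≈ 3.5
HS⁻: pKₐ(H₂S) ≈ 7
PhO⁻: pKₐ(C₆H₅OH (phenol)) ≈ 10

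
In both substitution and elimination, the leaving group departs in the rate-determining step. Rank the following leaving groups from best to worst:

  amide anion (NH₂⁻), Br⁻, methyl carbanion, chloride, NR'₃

The more stable X⁻ (or X) is on its own — i.e. the weaker a base it is — the better a leaving group it makes.
Br⁻: pKₐ(HBr) ≈ -9 — weak base; good leaving group
chloride: pKₐ(HCl) ≈ -7 — moderately weak base
NR'₃: pKₐ(R'₃NH⁺) ≈ 10.7 — neutral but still a fairly strong base; Hofmann-elimination LG
amide anion (NH₂⁻): pKₐ(NH₃) ≈ 38 — extremely strong base; never a leaving group
methyl carbanion: pKₐ(CH₄) ≈ 48

Br⁻ > chloride > NR'₃ > amide anion (NH₂⁻) > methyl carbanion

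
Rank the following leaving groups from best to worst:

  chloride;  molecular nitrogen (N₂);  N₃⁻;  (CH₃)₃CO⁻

molecular nitrogen (N₂) > chloride > N₃⁻ > (CH₃)₃CO⁻

Leaving-group ability tracks the stability of the departed species; conjugate-acid pKₐ is the usual yardstick (lower pKₐ → better LG).
molecular nitrogen (N₂): no meaningful conjugate acid; N₂ departs as an exceptionally stable neutral molecule
chloride: pKₐ(HCl) ≈ -7 — moderately weak base
N₃⁻: pKₐ(HN₃) ≈ 4.7 — linear, resonance-stabilised
(CH₃)₃CO⁻: pKₐ(t-BuOH) ≈ 18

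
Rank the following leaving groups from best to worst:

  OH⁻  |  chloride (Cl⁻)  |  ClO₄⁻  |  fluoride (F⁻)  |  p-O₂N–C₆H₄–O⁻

ClO₄⁻ > chloride (Cl⁻) > fluoride (F⁻) > p-O₂N–C₆H₄–O⁻ > OH⁻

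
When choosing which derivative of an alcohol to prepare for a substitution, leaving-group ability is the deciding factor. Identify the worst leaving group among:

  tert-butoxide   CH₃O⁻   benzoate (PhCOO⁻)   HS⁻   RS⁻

tert-butoxide

Rank by basicity of the departing species: weakest base leaves most easily.
benzoate (PhCOO⁻): pKₐ(C₆H₅COOH) ≈ 4.2
HS⁻: pKₐ(H₂S) ≈ 7
RS⁻: pKₐ(RSH (a thiol)) ≈ 10.5
CH₃O⁻: pKₐ(CH₃OH) ≈ 15.5
tert-butoxide: pKₐ(t-BuOH) ≈ 18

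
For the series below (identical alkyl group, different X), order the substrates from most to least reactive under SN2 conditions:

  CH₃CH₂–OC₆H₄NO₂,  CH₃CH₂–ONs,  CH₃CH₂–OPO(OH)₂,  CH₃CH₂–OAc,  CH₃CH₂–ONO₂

CH₃CH₂–ONs > CH₃CH₂–ONO₂ > CH₃CH₂–OPO(OH)₂ > CH₃CH₂–OAc > CH₃CH₂–OC₆H₄NO₂

With the same alkyl group throughout, only the leaving group differentiates the rates.
A good leaving group is a weak base: the lower the pKₐ of its conjugate acid, the more readily it departs.
CH₃CH₂–ONs loses ONs⁻: pKₐ(p-O₂NC₆H₄SO₃H) ≈ -3.5
CH₃CH₂–ONO₂ loses NO₃⁻: pKₐ(HNO₃) ≈ -1.3
CH₃CH₂–OPO(OH)₂ loses H₂PO₄⁻: pKₐ(H₃PO₄) ≈ 2.1
CH₃CH₂–OAc loses AcO⁻: pKₐ(CH₃COOH) ≈ 4.8
CH₃CH₂–OC₆H₄NO₂ loses p-O₂N–C₆H₄–O⁻: pKₐ(p-nitrophenol) ≈ 7.2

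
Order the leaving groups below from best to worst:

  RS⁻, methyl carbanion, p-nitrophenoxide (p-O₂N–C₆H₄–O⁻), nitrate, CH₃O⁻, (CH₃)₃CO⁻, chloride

chloride > nitrate > p-nitrophenoxide (p-O₂N–C₆H₄–O⁻) > RS⁻ > CH₃O⁻ > (CH₃)₃CO⁻ > methyl carbanion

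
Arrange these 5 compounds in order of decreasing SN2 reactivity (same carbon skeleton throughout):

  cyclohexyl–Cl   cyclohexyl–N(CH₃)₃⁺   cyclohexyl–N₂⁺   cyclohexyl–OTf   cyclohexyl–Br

cyclohexyl–N₂⁺ > cyclohexyl–OTf > cyclohexyl–Br > cyclohexyl–Cl > cyclohexyl–N(CH₃)₃⁺

With the same alkyl group throughout, only the leaving group differentiates the rates.
The more stable X⁻ (or X) is on its own — i.e. the weaker a base it is — the better a leaving group it makes.
cyclohexyl–N₂⁺ loses N₂: no meaningful conjugate acid; N₂ departs as an exceptionally stable neutral molecule
cyclohexyl–OTf loses OTf⁻: pKₐ(CF₃SO₃H (triflic acid)) ≈ -14
cyclohexyl–Br loses Br⁻: pKₐ(HBr) ≈ -9
cyclohexyl–Cl loses Cl⁻: pKₐ(HCl) ≈ -7
cyclohexyl–N(CH₃)₃⁺ loses NR'₃: pKₐ(R'₃NH⁺) ≈ 10.7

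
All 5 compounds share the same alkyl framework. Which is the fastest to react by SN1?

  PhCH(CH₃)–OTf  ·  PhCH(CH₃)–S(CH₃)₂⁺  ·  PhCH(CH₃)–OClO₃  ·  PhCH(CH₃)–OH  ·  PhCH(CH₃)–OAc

The skeletons are identical, so relative rate is governed entirely by leaving-group ability.
Rank by basicity of the departing species: weakest base leaves most easily.
PhCH(CH₃)–OTf loses OTf⁻: pKₐ(CF₃SO₃H (triflic acid)) ≈ -14
PhCH(CH₃)–OClO₃ loses ClO₄⁻: pKₐ(HClO₄) ≈ -10
PhCH(CH₃)–S(CH₃)₂⁺ loses SR'₂: pKₐ(R'₂SH⁺) ≈ -7
PhCH(CH₃)–OAc loses AcO⁻: pKₐ(CH₃COOH) ≈ 4.8
PhCH(CH₃)–OH loses OH⁻: pKₐ(H₂O) ≈ 15.7

PhCH(CH₃)–OTf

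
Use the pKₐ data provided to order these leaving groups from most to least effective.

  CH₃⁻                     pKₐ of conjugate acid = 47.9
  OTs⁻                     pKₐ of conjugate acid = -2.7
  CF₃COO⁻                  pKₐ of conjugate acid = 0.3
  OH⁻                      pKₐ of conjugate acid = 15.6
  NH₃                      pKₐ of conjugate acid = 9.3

Lower conjugate-acid pKₐ ⇒ weaker base ⇒ better leaving group.
Sorting by the given values: OTs⁻ (-2.7), CF₃COO⁻ (0.3), NH₃ (9.3), OH⁻ (15.6), CH₃⁻ (47.9).

OTs⁻ > CF₃COO⁻ > NH₃ > OH⁻ > CH₃⁻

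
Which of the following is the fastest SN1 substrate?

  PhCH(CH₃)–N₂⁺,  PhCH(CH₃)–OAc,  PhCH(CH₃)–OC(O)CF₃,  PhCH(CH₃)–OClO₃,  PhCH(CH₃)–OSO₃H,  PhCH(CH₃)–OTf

With the same alkyl group throughout, only the leaving group differentiates the rates.
The more stable X⁻ (or X) is on its own — i.e. the weaker a base it is — the better a leaving group it makes.
PhCH(CH₃)–N₂⁺ loses N₂: no meaningful conjugate acid; N₂ departs as an exceptionally stable neutral molecule
PhCH(CH₃)–OTf loses OTf⁻: pKₐ(CF₃SO₃H (triflic acid)) ≈ -14
PhCH(CH₃)–OClO₃ loses ClO₄⁻: pKₐ(HClO₄) ≈ -10
PhCH(CH₃)–OSO₃H loses HSO₄⁻: pKₐ(H₂SO₄) ≈ -3
PhCH(CH₃)–OC(O)CF₃ loses CF₃COO⁻: pKₐ(CF₃COOH) ≈ 0.2
PhCH(CH₃)–OAc loses AcO⁻: pKₐ(CH₃COOH) ≈ 4.8

PhCH(CH₃)–N₂⁺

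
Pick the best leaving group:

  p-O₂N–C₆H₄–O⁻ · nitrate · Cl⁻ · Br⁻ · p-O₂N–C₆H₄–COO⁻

Br⁻: pKₐ(HBr) ≈ -9
Cl⁻: pKₐ(HCl) ≈ -7
nitrate: pKₐ(HNO₃) ≈ -1.3
p-O₂N–C₆H₄–COO⁻: pKₐ(p-nitrobenzoic acid) ≈ 3.4
p-O₂N–C₆H₄–O⁻: pKₐ(p-nitrophenol) ≈ 7.2

Br⁻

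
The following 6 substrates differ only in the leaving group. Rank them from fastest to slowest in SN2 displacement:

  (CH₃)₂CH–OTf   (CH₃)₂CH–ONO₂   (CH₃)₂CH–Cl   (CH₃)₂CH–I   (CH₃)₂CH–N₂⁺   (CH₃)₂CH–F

(CH₃)₂CH–N₂⁺ > (CH₃)₂CH–OTf > (CH₃)₂CH–I > (CH₃)₂CH–Cl > (CH₃)₂CH–ONO₂ > (CH₃)₂CH–F

With the same alkyl group throughout, only the leaving group differentiates the rates.
Rank by basicity of the departing species: weakest base leaves most easily.
(CH₃)₂CH–N₂⁺ loses N₂: no meaningful conjugate acid; N₂ departs as an exceptionally stable neutral molecule
(CH₃)₂CH–OTf loses OTf⁻: pKₐ(CF₃SO₃H (triflic acid)) ≈ -14
(CH₃)₂CH–I loses I⁻: pKₐ(HI) ≈ -10
(CH₃)₂CH–Cl loses Cl⁻: pKₐ(HCl) ≈ -7
(CH₃)₂CH–ONO₂ loses NO₃⁻: pKₐ(HNO₃) ≈ -1.3
(CH₃)₂CH–F loses F⁻: pKₐ(HF) ≈ 3.2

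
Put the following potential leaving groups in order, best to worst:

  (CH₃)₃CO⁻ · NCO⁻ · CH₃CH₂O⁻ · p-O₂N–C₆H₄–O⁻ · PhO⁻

NCO⁻ > p-O₂N–C₆H₄–O⁻ > PhO⁻ > CH₃CH₂O⁻ > (CH₃)₃CO⁻

A good leaving group is a weak base: the lower the pKₐ of its conjugate acid, the more readily it departs.
NCO⁻: pKₐ(HOCN) ≈ 3.5
p-O₂N–C₆H₄–O⁻: pKₐ(p-nitrophenol) ≈ 7.2
PhO⁻: pKₐ(C₆H₅OH (phenol)) ≈ 10
CH₃CH₂O⁻: pKₐ(CH₃CH₂OH) ≈ 16
(CH₃)₃CO⁻: pKₐ(t-BuOH) ≈ 18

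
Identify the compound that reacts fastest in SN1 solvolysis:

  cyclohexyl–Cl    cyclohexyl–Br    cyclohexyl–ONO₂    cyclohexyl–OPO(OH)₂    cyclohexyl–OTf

With the same alkyl group throughout, only the leaving group differentiates the rates.
Rank by basicity of the departing species: weakest base leaves most easily.
cyclohexyl–OTf loses OTf⁻: pKₐ(CF₃SO₃H (triflic acid)) ≈ -14
cyclohexyl–Br loses Br⁻: pKₐ(HBr) ≈ -9
cyclohexyl–Cl loses Cl⁻: pKₐ(HCl) ≈ -7
cyclohexyl–ONO₂ loses NO₃⁻: pKₐ(HNO₃) ≈ -1.3
cyclohexyl–OPO(OH)₂ loses H₂PO₄⁻: pKₐ(H₃PO₄) ≈ 2.1

cyclohexyl–OTf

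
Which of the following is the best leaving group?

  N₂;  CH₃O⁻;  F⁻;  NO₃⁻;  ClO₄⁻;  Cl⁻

N₂: no meaningful conjugate acid; N₂ departs as an exceptionally stable neutral molecule
ClO₄⁻: pKₐ(HClO₄) ≈ -10
Cl⁻: pKₐ(HCl) ≈ -7
NO₃⁻: pKₐ(HNO₃) ≈ -1.3
F⁻: pKₐ(HF) ≈ 3.2
CH₃O⁻: pKₐ(CH₃OH) ≈ 15.5

N₂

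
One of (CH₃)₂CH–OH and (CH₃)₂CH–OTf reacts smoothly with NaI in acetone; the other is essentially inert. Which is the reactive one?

(CH₃)₂CH–OTf

From (CH₃)₂CH–OH the departing group would be OH⁻ (pKₐ(H₂O) ≈ 15.7). Strong base; essentially never leaves without prior activation.
From (CH₃)₂CH–OTf the leaving group is OTf⁻ (pKₐ(CF₃SO₃H (triflic acid)) ≈ -14). Charge spread over three oxygens and a CF₃ group; the premier leaving group in synthesis.
(In practice (CH₃)₂CH–OTf is made from (CH₃)₂CH–OH by treatment with Tf₂O / 2,6-lutidine, converting the hydroxyl into a triflate.)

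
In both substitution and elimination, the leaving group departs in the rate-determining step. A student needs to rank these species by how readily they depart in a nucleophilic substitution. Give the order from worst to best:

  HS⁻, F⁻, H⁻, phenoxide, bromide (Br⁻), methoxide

H⁻ < methoxide < phenoxide < HS⁻ < F⁻ < bromide (Br⁻)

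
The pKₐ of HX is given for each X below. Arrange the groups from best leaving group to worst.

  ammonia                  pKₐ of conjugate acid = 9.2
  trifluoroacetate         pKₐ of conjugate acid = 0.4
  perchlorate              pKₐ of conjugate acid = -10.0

Lower conjugate-acid pKₐ ⇒ weaker base ⇒ better leaving group.
Sorting by the given values: perchlorate (-10.0), trifluoroacetate (0.4), ammonia (9.2).

perchlorate > trifluoroacetate > ammonia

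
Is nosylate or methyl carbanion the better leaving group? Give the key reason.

nosylate is the better leaving group.
pKₐ(p-O₂NC₆H₄SO₃H) ≈ -3.5 versus pKₐ(CH₄) ≈ 48: nosylate is the much weaker base.
P-nitro group further stabilises the sulfonate.

nosylate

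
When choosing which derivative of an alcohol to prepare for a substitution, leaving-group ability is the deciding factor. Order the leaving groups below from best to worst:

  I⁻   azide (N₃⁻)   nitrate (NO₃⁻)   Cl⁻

The more stable X⁻ (or X) is on its own — i.e. the weaker a base it is — the better a leaving group it makes.
I⁻: pKₐ(HI) ≈ -10
Cl⁻: pKₐ(HCl) ≈ -7
nitrate (NO₃⁻): pKₐ(HNO₃) ≈ -1.3
azide (N₃⁻): pKₐ(HN₃) ≈ 4.7 — linear, resonance-stabilised

I⁻ > Cl⁻ > nitrate (NO₃⁻) > azide (N₃⁻)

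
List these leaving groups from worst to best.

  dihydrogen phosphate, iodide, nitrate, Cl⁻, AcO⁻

AcO⁻ < dihydrogen phosphate < nitrate < Cl⁻ < iodide

A good leaving group is a weak base: the lower the pKₐ of its conjugate acid, the more readily it departs.
iodide: pKₐ(HI) ≈ -10 — large, highly polarisable; very weak base
Cl⁻: pKₐ(HCl) ≈ -7 — moderately weak base
nitrate: pKₐ(HNO₃) ≈ -1.3 — resonance-delocalised over three oxygens
dihydrogen phosphate: pKₐ(H₃PO₄) ≈ 2.1
AcO⁻: pKₐ(CH₃COOH) ≈ 4.8 — resonance-stabilised but still a weak base
Listed from poorest to best leaving group as asked.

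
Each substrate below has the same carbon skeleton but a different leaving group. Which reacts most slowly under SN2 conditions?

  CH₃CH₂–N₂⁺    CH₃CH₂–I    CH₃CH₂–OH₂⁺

CH₃CH₂–OH₂⁺

With the same alkyl group throughout, only the leaving group differentiates the rates.
Rank by basicity of the departing species: weakest base leaves most easily.
CH₃CH₂–N₂⁺ loses N₂: no meaningful conjugate acid; N₂ departs as an exceptionally stable neutral molecule
CH₃CH₂–I loses I⁻: pKₐ(HI) ≈ -10
CH₃CH₂–OH₂⁺ loses H₂O: pKₐ(H₃O⁺) ≈ -1.7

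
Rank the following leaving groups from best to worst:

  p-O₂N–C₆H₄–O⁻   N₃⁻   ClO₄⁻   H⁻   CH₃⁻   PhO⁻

Leaving-group ability tracks the stability of the departed species; conjugate-acid pKₐ is the usual yardstick (lower pKₐ → better LG).
ClO₄⁻: pKₐ(HClO₄) ≈ -10
N₃⁻: pKₐ(HN₃) ≈ 4.7
p-O₂N–C₆H₄–O⁻: pKₐ(p-nitrophenol) ≈ 7.2
PhO⁻: pKₐ(C₆H₅OH (phenol)) ≈ 10
H⁻: pKₐ(H₂) ≈ 36
CH₃⁻: pKₐ(CH₄) ≈ 48

ClO₄⁻ > N₃⁻ > p-O₂N–C₆H₄–O⁻ > PhO⁻ > H⁻ > CH₃⁻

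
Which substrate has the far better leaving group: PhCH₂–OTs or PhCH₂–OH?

PhCH₂–OTs

From PhCH₂–OH the departing group would be OH⁻ (pKₐ(H₂O) ≈ 15.7). Strong base; essentially never leaves without prior activation.
From PhCH₂–OTs the leaving group is OTs⁻ (pKₐ(p-CH₃C₆H₄SO₃H (TsOH)) ≈ -2.8). Resonance-delocalised arenesulfonate.
(In practice PhCH₂–OTs is made from PhCH₂–OH by treatment with TsCl / pyridine, converting the hydroxyl into a tosylate.)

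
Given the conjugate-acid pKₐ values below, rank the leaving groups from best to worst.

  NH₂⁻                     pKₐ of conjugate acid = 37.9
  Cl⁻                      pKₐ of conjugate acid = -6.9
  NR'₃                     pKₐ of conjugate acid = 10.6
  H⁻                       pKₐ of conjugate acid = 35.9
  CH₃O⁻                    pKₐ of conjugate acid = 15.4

Lower conjugate-acid pKₐ ⇒ weaker base ⇒ better leaving group.
Sorting by the given values: Cl⁻ (-6.9), NR'₃ (10.6), CH₃O⁻ (15.4), H⁻ (35.9), NH₂⁻ (37.9).

Cl⁻ > NR'₃ > CH₃O⁻ > H⁻ > NH₂⁻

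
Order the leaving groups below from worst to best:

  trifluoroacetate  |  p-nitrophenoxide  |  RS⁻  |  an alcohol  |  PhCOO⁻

RS⁻ < p-nitrophenoxide < PhCOO⁻ < trifluoroacetate < an alcohol

Leaving-group ability tracks the stability of the departed species; conjugate-acid pKₐ is the usual yardstick (lower pKₐ → better LG).
an alcohol: pKₐ(R'OH₂⁺) ≈ -2.4
trifluoroacetate: pKₐ(CF₃COOH) ≈ 0.2
PhCOO⁻: pKₐ(C₆H₅COOH) ≈ 4.2 — aryl carboxylate
p-nitrophenoxide: pKₐ(p-nitrophenol) ≈ 7.2 — nitro group delocalises the charge; the classic chromogenic LG
RS⁻: pKₐ(RSH (a thiol)) ≈ 10.5 — moderately basic; rarely leaves without activation
Reversing gives the worst-to-best order requested.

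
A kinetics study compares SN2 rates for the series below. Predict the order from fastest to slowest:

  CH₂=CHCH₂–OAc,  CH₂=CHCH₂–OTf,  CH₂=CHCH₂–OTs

CH₂=CHCH₂–OTf > CH₂=CHCH₂–OTs > CH₂=CHCH₂–OAc

Same R in every case — rank the leaving groups.
Rank by basicity of the departing species: weakest base leaves most easily.
CH₂=CHCH₂–OTf loses OTf⁻: pKₐ(CF₃SO₃H (triflic acid)) ≈ -14
CH₂=CHCH₂–OTs loses OTs⁻: pKₐ(p-CH₃C₆H₄SO₃H (TsOH)) ≈ -2.8
CH₂=CHCH₂–OAc loses AcO⁻: pKₐ(CH₃COOH) ≈ 4.8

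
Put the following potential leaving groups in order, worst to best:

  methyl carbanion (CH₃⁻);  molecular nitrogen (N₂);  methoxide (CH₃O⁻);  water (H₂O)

A good leaving group is a weak base: the lower the pKₐ of its conjugate acid, the more readily it departs.
molecular nitrogen (N₂): no meaningful conjugate acid; N₂ departs as an exceptionally stable neutral molecule
water (H₂O): pKₐ(H₃O⁺) ≈ -1.7 — neutral; leaves from a protonated alcohol (R–OH₂⁺)
methoxide (CH₃O⁻): pKₐ(CH₃OH) ≈ 15.5 — strong base; alkoxides do not leave unassisted
methyl carbanion (CH₃⁻): pKₐ(CH₄) ≈ 48 — unstabilised carbanion; the worst conceivable leaving group
The question asks for worst first, so the sequence is read in increasing leaving-group ability.

methyl carbanion (CH₃⁻) < methoxide (CH₃O⁻) < water (H₂O) < molecular nitrogen (N₂)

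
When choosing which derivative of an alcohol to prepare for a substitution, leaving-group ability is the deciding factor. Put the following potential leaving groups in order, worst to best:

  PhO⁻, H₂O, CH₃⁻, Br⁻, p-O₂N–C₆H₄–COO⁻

The more stable X⁻ (or X) is on its own — i.e. the weaker a base it is — the better a leaving group it makes.
Br⁻: pKₐ(HBr) ≈ -9
H₂O: pKₐ(H₃O⁺) ≈ -1.7
p-O₂N–C₆H₄–COO⁻: pKₐ(p-nitrobenzoic acid) ≈ 3.4
PhO⁻: pKₐ(C₆H₅OH (phenol)) ≈ 10
CH₃⁻: pKₐ(CH₄) ≈ 48
Reversing gives the worst-to-best order requested.

CH₃⁻ < PhO⁻ < p-O₂N–C₆H₄–COO⁻ < H₂O < Br⁻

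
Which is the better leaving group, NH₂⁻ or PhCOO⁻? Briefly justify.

PhCOO⁻

PhCOO⁻ is the better leaving group.
pKₐ(C₆H₅COOH) ≈ 4.2 versus pKₐ(NH₃) ≈ 38: PhCOO⁻ is the much weaker base.
Aryl carboxylate.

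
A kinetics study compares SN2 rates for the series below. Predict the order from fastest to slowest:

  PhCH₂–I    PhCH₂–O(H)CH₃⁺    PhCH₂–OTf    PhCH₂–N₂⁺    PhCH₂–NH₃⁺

Same R in every case — rank the leaving groups.
The more stable X⁻ (or X) is on its own — i.e. the weaker a base it is — the better a leaving group it makes.
PhCH₂–N₂⁺ loses N₂: no meaningful conjugate acid; N₂ departs as an exceptionally stable neutral molecule
PhCH₂–OTf loses OTf⁻: pKₐ(CF₃SO₃H (triflic acid)) ≈ -14
PhCH₂–I loses I⁻: pKₐ(HI) ≈ -10
PhCH₂–O(H)CH₃⁺ loses R'OH: pKₐ(R'OH₂⁺) ≈ -2.4
PhCH₂–NH₃⁺ loses NH₃: pKₐ(NH₄⁺) ≈ 9.2

PhCH₂–N₂⁺ > PhCH₂–OTf > PhCH₂–I > PhCH₂–O(H)CH₃⁺ > PhCH₂–NH₃⁺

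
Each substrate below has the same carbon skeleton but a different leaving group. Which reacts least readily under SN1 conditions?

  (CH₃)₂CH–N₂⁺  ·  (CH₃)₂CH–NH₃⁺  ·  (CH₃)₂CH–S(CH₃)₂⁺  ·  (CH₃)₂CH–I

(CH₃)₂CH–NH₃⁺

Same R in every case — rank the leaving groups.
A good leaving group is a weak base: the lower the pKₐ of its conjugate acid, the more readily it departs.
(CH₃)₂CH–N₂⁺ loses N₂: no meaningful conjugate acid; N₂ departs as an exceptionally stable neutral molecule
(CH₃)₂CH–I loses I⁻: pKₐ(HI) ≈ -10
(CH₃)₂CH–S(CH₃)₂⁺ loses SR'₂: pKₐ(R'₂SH⁺) ≈ -7
(CH₃)₂CH–NH₃⁺ loses NH₃: pKₐ(NH₄⁺) ≈ 9.2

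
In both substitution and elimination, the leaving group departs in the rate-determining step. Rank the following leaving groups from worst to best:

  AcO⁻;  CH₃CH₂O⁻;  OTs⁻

CH₃CH₂O⁻ < AcO⁻ < OTs⁻

Leaving-group ability tracks the stability of the departed species; conjugate-acid pKₐ is the usual yardstick (lower pKₐ → better LG).
OTs⁻: pKₐ(p-CH₃C₆H₄SO₃H (TsOH)) ≈ -2.8 — resonance-delocalised arenesulfonate
AcO⁻: pKₐ(CH₃COOH) ≈ 4.8 — resonance-stabilised but still a weak base
CH₃CH₂O⁻: pKₐ(CH₃CH₂OH) ≈ 16 — strong base; alkoxides do not leave unassisted
Listed from poorest to best leaving group as asked.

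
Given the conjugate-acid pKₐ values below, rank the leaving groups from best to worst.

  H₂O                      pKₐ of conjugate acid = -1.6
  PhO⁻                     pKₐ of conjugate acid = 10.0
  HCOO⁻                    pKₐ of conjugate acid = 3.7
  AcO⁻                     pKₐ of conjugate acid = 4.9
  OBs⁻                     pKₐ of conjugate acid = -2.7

Lower conjugate-acid pKₐ ⇒ weaker base ⇒ better leaving group.
Sorting by the given values: OBs⁻ (-2.7), H₂O (-1.6), HCOO⁻ (3.7), AcO⁻ (4.9), PhO⁻ (10.0).

OBs⁻ > H₂O > HCOO⁻ > AcO⁻ > PhO⁻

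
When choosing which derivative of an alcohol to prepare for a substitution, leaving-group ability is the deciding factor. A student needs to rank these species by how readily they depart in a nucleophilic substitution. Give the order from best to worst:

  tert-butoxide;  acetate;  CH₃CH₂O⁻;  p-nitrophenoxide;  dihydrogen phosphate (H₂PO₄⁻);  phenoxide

dihydrogen phosphate (H₂PO₄⁻) > acetate > p-nitrophenoxide > phenoxide > CH₃CH₂O⁻ > tert-butoxide

Leaving-group ability tracks the stability of the departed species; conjugate-acid pKₐ is the usual yardstick (lower pKₐ → better LG).
dihydrogen phosphate (H₂PO₄⁻): pKₐ(H₃PO₄) ≈ 2.1
acetate: pKₐ(CH₃COOH) ≈ 4.8 — resonance-stabilised but still a weak base
p-nitrophenoxide: pKₐ(p-nitrophenol) ≈ 7.2 — nitro group delocalises the charge; the classic chromogenic LG
phenoxide: pKₐ(C₆H₅OH (phenol)) ≈ 10
CH₃CH₂O⁻: pKₐ(CH₃CH₂OH) ≈ 16
tert-butoxide: pKₐ(t-BuOH) ≈ 18 — bulky, strongly basic alkoxide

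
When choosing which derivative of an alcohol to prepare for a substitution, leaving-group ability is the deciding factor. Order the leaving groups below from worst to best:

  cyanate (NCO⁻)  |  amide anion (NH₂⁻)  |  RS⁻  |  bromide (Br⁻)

The more stable X⁻ (or X) is on its own — i.e. the weaker a base it is — the better a leaving group it makes.
bromide (Br⁻): pKₐ(HBr) ≈ -9
cyanate (NCO⁻): pKₐ(HOCN) ≈ 3.5
RS⁻: pKₐ(RSH (a thiol)) ≈ 10.5 — moderately basic; rarely leaves without activation
amide anion (NH₂⁻): pKₐ(NH₃) ≈ 38 — extremely strong base; never a leaving group
Listed from poorest to best leaving group as asked.

amide anion (NH₂⁻) < RS⁻ < cyanate (NCO⁻) < bromide (Br⁻)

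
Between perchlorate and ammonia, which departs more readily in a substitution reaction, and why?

perchlorate is the better leaving group.
pKₐ(HClO₄) ≈ -10 versus pKₐ(NH₄⁺) ≈ 9.2: perchlorate is the much weaker base.
Extremely weak base; rarely used for safety reasons.

perchlorate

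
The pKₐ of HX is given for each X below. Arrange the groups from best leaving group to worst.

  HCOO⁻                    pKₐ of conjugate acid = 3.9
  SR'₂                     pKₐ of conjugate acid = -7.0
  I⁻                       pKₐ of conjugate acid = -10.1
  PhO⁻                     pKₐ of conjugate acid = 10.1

I⁻ > SR'₂ > HCOO⁻ > PhO⁻

Lower conjugate-acid pKₐ ⇒ weaker base ⇒ better leaving group.
Sorting by the given values: I⁻ (-10.1), SR'₂ (-7.0), HCOO⁻ (3.9), PhO⁻ (10.1).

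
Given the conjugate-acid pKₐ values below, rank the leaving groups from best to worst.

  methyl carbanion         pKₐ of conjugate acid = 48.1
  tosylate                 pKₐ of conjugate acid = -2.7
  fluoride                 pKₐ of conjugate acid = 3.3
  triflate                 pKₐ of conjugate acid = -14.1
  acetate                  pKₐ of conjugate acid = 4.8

Lower conjugate-acid pKₐ ⇒ weaker base ⇒ better leaving group.
Sorting by the given values: triflate (-14.1), tosylate (-2.7), fluoride (3.3), acetate (4.8), methyl carbanion (48.1).

triflate > tosylate > fluoride > acetate > methyl carbanion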